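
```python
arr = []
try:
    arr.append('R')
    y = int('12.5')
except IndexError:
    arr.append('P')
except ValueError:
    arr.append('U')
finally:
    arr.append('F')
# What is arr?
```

Step-by-step execution trace:
1. try: `arr.append('R')` → arr = ['R'].
2. `y = int('12.5')` raises ValueError.
3. `except IndexError` does not match ValueError; skipped.
4. `except ValueError` matches → `arr.append('U')` → arr = ['R', 'U'].
5. finally always runs: `arr.append('F')` → arr = ['R', 'U', 'F'].
Result: ['R', 'U', 'F']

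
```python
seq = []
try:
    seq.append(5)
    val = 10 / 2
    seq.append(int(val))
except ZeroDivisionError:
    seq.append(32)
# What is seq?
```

Step-by-step execution trace:
1. try: `seq.append(5)` → seq = [5].
2. `val = 10 / 2` → val = 5.0. No exception raised.
3. `seq.append(int(val))` → seq = [5, 5].
4. `except ZeroDivisionError` is skipped (no exception was raised).
Result: [5, 5]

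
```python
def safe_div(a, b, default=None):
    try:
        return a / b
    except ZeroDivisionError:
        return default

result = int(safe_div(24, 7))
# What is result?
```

Step-by-step execution trace:
1. `safe_div(24, 7)` enters try: `return 24 / 7` → returns 3.4285714285714284. No exception raised.
2. `except ZeroDivisionError` is skipped.
3. `int(3.4285714285714284)` → 3 → result = 3.
Result: 3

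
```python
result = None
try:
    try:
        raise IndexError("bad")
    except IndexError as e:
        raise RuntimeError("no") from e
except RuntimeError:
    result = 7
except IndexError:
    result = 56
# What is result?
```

Step-by-step execution trace:
1. Inner try raises IndexError; inner `except IndexError as e` catches it.
2. `raise RuntimeError(...) from e` raises RuntimeError (IndexError is attached as __cause__, but only RuntimeError is active).
3. Outer `except RuntimeError` matches → result = 7.
4. `except IndexError` is not reached.
Result: 7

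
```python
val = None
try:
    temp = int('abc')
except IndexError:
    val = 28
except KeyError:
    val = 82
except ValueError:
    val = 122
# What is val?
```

Step-by-step execution trace:
1. `temp = int('abc')` raises ValueError.
2. `except IndexError` does not match ValueError; skipped.
3. `except KeyError` does not match ValueError; skipped.
4. `except ValueError` matches → val = 122.
Result: 122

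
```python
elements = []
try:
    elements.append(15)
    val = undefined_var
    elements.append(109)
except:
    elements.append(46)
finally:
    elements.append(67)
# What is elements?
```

Step-by-step execution trace:
1. try: `elements.append(15)` → elements = [15].
2. `val = undefined_var` raises NameError; `elements.append(109)` is not reached.
3. bare `except` matches → `elements.append(46)` → elements = [15, 46].
4. finally always runs: `elements.append(67)` → elements = [15, 46, 67].
Result: [15, 46, 67]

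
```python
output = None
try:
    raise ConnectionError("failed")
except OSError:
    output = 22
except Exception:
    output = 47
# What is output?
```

Step-by-step execution trace:
1. `raise ConnectionError(...)` raises ConnectionError.
2. `except OSError` matches (ConnectionError is a subclass of OSError) → output = 22.
3. `except Exception` is not reached.
Result: 22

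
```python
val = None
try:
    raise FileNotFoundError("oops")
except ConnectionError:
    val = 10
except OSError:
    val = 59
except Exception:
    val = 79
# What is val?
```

Step-by-step execution trace:
1. `raise FileNotFoundError(...)` raises FileNotFoundError.
2. `except ConnectionError` does not match (FileNotFoundError is not a subclass of ConnectionError); skipped.
3. `except OSError` matches (FileNotFoundError is a subclass of OSError) → val = 59.
4. `except Exception` is not reached.
Result: 59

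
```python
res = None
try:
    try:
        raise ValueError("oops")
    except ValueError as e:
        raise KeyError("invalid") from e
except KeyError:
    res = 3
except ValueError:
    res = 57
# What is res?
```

Step-by-step execution trace:
1. Inner try raises ValueError; inner `except ValueError as e` catches it.
2. `raise KeyError(...) from e` raises KeyError (ValueError is attached as __cause__, but only KeyError is active).
3. Outer `except KeyError` matches → res = 3.
4. `except ValueError` is not reached.
Result: 3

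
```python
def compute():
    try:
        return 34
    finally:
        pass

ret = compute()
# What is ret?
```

Step-by-step execution trace:
1. `compute()` enters try: `return 34` sets pending return value 34.
2. Before returning, `finally: pass` runs (no effect).
3. compute() returns 34 → ret = 34.
Result: 34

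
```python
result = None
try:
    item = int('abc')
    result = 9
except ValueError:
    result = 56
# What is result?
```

Step-by-step execution trace:
1. `item = int('abc')` raises ValueError.
2. `result = 9` is not reached.
3. `except ValueError` matches → result = 56.
Result: 56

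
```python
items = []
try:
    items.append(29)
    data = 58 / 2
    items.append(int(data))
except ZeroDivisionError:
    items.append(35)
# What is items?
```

Step-by-step execution trace:
1. try: `items.append(29)` → items = [29].
2. `data = 58 / 2` → data = 29.0. No exception raised.
3. `items.append(int(data))` → items = [29, 29].
4. `except ZeroDivisionError` is skipped (no exception was raised).
Result: [29, 29]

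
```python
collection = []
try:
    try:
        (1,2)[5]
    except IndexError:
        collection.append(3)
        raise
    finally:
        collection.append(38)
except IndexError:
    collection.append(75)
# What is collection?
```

Step-by-step execution trace:
1. Inner try: `(1,2)[5]` raises IndexError.
2. Inner `except IndexError` matches → `collection.append(3)` → collection = [3].
3. bare `raise` re-raises IndexError.
4. Inner `finally` runs during unwinding: `collection.append(38)` → collection = [3, 38].
5. Outer `except IndexError` matches → `collection.append(75)` → collection = [3, 38, 75].
Result: [3, 38, 75]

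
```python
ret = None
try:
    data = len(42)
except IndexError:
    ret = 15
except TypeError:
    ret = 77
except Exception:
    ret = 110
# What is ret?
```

Step-by-step execution trace:
1. `data = len(42)` raises TypeError.
2. `except IndexError` does not match TypeError; skipped.
3. `except TypeError` matches → ret = 77.
4. Remaining except clauses are skipped.
Result: 77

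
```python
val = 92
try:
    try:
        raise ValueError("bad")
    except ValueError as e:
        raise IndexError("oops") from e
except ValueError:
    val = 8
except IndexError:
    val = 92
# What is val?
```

Step-by-step execution trace:
1. Inner try raises ValueError; inner `except ValueError as e` catches it.
2. `raise IndexError(...) from e` raises IndexError (ValueError is attached as __cause__, but only IndexError is active).
3. Outer `except ValueError` does not match IndexError; skipped.
4. Outer `except IndexError` matches → val = 92.
Result: 92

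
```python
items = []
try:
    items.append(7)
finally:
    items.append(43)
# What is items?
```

Step-by-step execution trace:
1. try: `items.append(7)` → items = [7].
2. The try body completes without raising.
3. finally always runs: `items.append(43)` → items = [7, 43].
Result: [7, 43]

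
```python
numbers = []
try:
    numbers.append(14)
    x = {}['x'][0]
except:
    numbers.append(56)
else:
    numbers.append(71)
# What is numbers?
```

Step-by-step execution trace:
1. try: `numbers.append(14)` → numbers = [14].
2. `x = {}['x'][0]` raises KeyError.
3. bare `except` matches → `numbers.append(56)` → numbers = [14, 56].
4. `else` is skipped (an exception was raised).
Result: [14, 56]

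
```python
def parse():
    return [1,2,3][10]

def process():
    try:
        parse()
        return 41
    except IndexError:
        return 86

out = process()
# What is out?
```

Step-by-step execution trace:
1. `process()` calls `parse()`.
2. `parse()` evaluates `[1,2,3][10]`, which raises IndexError; it propagates to the caller.
3. `return 41` is not reached.
4. `except IndexError` in process matches → returns 86.
5. out = 86.
Result: 86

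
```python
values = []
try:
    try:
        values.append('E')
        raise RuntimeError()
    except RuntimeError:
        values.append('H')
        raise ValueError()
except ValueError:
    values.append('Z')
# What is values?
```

Step-by-step execution trace:
1. Inner try: `values.append('E')` → values = ['E'].
2. `raise RuntimeError()` raises RuntimeError.
3. Inner `except RuntimeError` matches → `values.append('H')` → values = ['E', 'H'].
4. `raise ValueError()` raises ValueError; propagates to outer try.
5. Outer `except ValueError` matches → `values.append('Z')` → values = ['E', 'H', 'Z'].
Result: ['E', 'H', 'Z']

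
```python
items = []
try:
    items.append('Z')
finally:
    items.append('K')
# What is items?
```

Step-by-step execution trace:
1. try: `items.append('Z')` → items = ['Z'].
2. The try body completes without raising.
3. finally always runs: `items.append('K')` → items = ['Z', 'K'].
Result: ['Z', 'K']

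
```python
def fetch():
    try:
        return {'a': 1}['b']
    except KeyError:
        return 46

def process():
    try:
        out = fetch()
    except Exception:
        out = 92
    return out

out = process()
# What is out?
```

Step-by-step execution trace:
1. `process()` calls `fetch()`.
2. In fetch: `{'a': 1}['b']` raises KeyError; `except KeyError` catches it → returns 46.
3. In process: `out = fetch()` → out = 46. No exception reaches process.
4. `except Exception` is skipped; process returns 46.
5. out = 46.
Result: 46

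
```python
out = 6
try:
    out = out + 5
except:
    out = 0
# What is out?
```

Step-by-step execution trace:
1. out starts at 6.
2. try: `out = out + 5` → out = 11. No exception raised.
3. `except` is skipped.
Result: 11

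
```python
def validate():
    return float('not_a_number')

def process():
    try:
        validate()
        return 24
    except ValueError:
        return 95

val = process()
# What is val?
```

Step-by-step execution trace:
1. `process()` calls `validate()`.
2. `validate()` evaluates `float('not_a_number')`, which raises ValueError; it propagates to the caller.
3. `return 24` is not reached.
4. `except ValueError` in process matches → returns 95.
5. val = 95.
Result: 95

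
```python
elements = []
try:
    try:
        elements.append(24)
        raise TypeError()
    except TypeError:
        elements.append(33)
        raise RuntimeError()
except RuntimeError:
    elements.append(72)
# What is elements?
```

Step-by-step execution trace:
1. Inner try: `elements.append(24)` → elements = [24].
2. `raise TypeError()` raises TypeError.
3. Inner `except TypeError` matches → `elements.append(33)` → elements = [24, 33].
4. `raise RuntimeError()` raises RuntimeError; propagates to outer try.
5. Outer `except RuntimeError` matches → `elements.append(72)` → elements = [24, 33, 72].
Result: [24, 33, 72]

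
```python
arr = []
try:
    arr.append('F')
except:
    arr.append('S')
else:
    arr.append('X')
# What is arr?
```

Step-by-step execution trace:
1. try: `arr.append('F')` → arr = ['F']. No exception raised.
2. `except` is skipped.
3. `else` runs (try completed without exception): `arr.append('X')` → arr = ['F', 'X'].
Result: ['F', 'X']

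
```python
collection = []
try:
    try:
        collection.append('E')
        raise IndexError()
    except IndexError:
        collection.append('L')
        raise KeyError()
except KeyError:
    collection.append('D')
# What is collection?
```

Step-by-step execution trace:
1. Inner try: `collection.append('E')` → collection = ['E'].
2. `raise IndexError()` raises IndexError.
3. Inner `except IndexError` matches → `collection.append('L')` → collection = ['E', 'L'].
4. `raise KeyError()` raises KeyError; propagates to outer try.
5. Outer `except KeyError` matches → `collection.append('D')` → collection = ['E', 'L', 'D'].
Result: ['E', 'L', 'D']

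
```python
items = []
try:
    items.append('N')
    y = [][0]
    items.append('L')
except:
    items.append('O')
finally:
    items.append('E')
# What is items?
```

Step-by-step execution trace:
1. try: `items.append('N')` → items = ['N'].
2. `y = [][0]` raises IndexError; `items.append('L')` is not reached.
3. bare `except` matches → `items.append('O')` → items = ['N', 'O'].
4. finally always runs: `items.append('E')` → items = ['N', 'O', 'E'].
Result: ['N', 'O', 'E']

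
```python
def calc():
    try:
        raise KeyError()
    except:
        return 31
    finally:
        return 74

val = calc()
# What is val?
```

Step-by-step execution trace:
1. `calc()` enters try: `raise KeyError()` raises KeyError.
2. bare `except` matches → `return 31` sets pending return value 31.
3. Before returning, `finally: return 74` runs and overrides the pending return.
4. calc() returns 74 → val = 74.
Result: 74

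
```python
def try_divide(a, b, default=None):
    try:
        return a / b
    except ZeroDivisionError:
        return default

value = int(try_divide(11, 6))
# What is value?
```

Step-by-step execution trace:
1. `try_divide(11, 6)` enters try: `return 11 / 6` → returns 1.8333333333333333. No exception raised.
2. `except ZeroDivisionError` is skipped.
3. `int(1.8333333333333333)` → 1 → value = 1.
Result: 1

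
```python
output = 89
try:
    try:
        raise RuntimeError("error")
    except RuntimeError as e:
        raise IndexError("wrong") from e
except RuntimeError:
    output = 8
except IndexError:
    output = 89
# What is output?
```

Step-by-step execution trace:
1. Inner try raises RuntimeError; inner `except RuntimeError as e` catches it.
2. `raise IndexError(...) from e` raises IndexError (RuntimeError is attached as __cause__, but only IndexError is active).
3. Outer `except RuntimeError` does not match IndexError; skipped.
4. Outer `except IndexError` matches → output = 89.
Result: 89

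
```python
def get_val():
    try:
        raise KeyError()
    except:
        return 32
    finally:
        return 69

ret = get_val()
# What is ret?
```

Step-by-step execution trace:
1. `get_val()` enters try: `raise KeyError()` raises KeyError.
2. bare `except` matches → `return 32` sets pending return value 32.
3. Before returning, `finally: return 69` runs and overrides the pending return.
4. get_val() returns 69 → ret = 69.
Result: 69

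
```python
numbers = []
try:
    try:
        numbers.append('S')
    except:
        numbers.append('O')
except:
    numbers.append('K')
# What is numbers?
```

Step-by-step execution trace:
1. Inner try: `numbers.append('S')` → numbers = ['S']. No exception raised.
2. Inner `except` is skipped.
3. Inner try completes normally; outer `except` is skipped.
Result: ['S']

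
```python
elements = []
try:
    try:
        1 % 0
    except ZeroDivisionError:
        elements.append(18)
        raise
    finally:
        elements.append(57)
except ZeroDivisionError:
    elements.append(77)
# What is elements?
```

Step-by-step execution trace:
1. Inner try: `1 % 0` raises ZeroDivisionError.
2. Inner `except ZeroDivisionError` matches → `elements.append(18)` → elements = [18].
3. bare `raise` re-raises ZeroDivisionError.
4. Inner `finally` runs during unwinding: `elements.append(57)` → elements = [18, 57].
5. Outer `except ZeroDivisionError` matches → `elements.append(77)` → elements = [18, 57, 77].
Result: [18, 57, 77]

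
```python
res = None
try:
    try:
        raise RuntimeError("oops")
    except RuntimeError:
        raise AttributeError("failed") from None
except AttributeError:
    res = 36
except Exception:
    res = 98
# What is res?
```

Step-by-step execution trace:
1. Inner try raises RuntimeError; inner `except RuntimeError` catches it.
2. `raise AttributeError(...) from None` raises AttributeError (from None suppresses __context__, but the active exception is still AttributeError).
3. Outer `except AttributeError` matches → res = 36.
4. `except Exception` is not reached.
Result: 36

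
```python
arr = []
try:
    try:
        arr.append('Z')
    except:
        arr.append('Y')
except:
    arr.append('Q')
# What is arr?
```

Step-by-step execution trace:
1. Inner try: `arr.append('Z')` → arr = ['Z']. No exception raised.
2. Inner `except` is skipped.
3. Inner try completes normally; outer `except` is skipped.
Result: ['Z']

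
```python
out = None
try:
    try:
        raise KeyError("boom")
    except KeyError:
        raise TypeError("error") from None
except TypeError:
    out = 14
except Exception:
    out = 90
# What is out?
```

Step-by-step execution trace:
1. Inner try raises KeyError; inner `except KeyError` catches it.
2. `raise TypeError(...) from None` raises TypeError (from None suppresses __context__, but the active exception is still TypeError).
3. Outer `except TypeError` matches → out = 14.
4. `except Exception` is not reached.
Result: 14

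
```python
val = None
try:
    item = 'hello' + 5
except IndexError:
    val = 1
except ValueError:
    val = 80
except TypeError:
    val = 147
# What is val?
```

Step-by-step execution trace:
1. `item = 'hello' + 5` raises TypeError.
2. `except IndexError` does not match TypeError; skipped.
3. `except ValueError` does not match TypeError; skipped.
4. `except TypeError` matches → val = 147.
Result: 147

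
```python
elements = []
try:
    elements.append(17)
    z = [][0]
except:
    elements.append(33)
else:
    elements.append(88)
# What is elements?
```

Step-by-step execution trace:
1. try: `elements.append(17)` → elements = [17].
2. `z = [][0]` raises IndexError.
3. bare `except` matches → `elements.append(33)` → elements = [17, 33].
4. `else` is skipped (an exception was raised).
Result: [17, 33]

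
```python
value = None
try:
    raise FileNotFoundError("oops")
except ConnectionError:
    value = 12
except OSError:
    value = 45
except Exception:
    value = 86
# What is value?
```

Step-by-step execution trace:
1. `raise FileNotFoundError(...)` raises FileNotFoundError.
2. `except ConnectionError` does not match (FileNotFoundError is not a subclass of ConnectionError); skipped.
3. `except OSError` matches (FileNotFoundError is a subclass of OSError) → value = 45.
4. `except Exception` is not reached.
Result: 45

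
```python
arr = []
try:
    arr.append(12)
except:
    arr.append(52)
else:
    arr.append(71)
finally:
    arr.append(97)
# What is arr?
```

Step-by-step execution trace:
1. try: `arr.append(12)` → arr = [12]. No exception raised.
2. `except` is skipped.
3. `else` runs: `arr.append(71)` → arr = [12, 71].
4. `finally` always runs: `arr.append(97)` → arr = [12, 71, 97].
Result: [12, 71, 97]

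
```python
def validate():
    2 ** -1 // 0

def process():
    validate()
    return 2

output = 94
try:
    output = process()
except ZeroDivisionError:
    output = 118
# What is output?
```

Step-by-step execution trace:
1. output starts at 94.
2. try: `process()` calls `validate()`.
3. `validate()` evaluates `2 ** -1 // 0`, which raises ZeroDivisionError; it propagates through process (uncaught).
4. `return 2` in process is not reached; the assignment to output does not complete.
5. `except ZeroDivisionError` matches → output = 118.
Result: 118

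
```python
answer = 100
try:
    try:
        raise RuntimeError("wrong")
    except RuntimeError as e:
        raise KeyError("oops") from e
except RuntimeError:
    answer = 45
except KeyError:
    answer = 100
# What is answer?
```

Step-by-step execution trace:
1. Inner try raises RuntimeError; inner `except RuntimeError as e` catches it.
2. `raise KeyError(...) from e` raises KeyError (RuntimeError is attached as __cause__, but only KeyError is active).
3. Outer `except RuntimeError` does not match KeyError; skipped.
4. Outer `except KeyError` matches → answer = 100.
Result: 100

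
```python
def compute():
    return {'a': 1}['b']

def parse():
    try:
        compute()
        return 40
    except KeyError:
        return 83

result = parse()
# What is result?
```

Step-by-step execution trace:
1. `parse()` calls `compute()`.
2. `compute()` evaluates `{'a': 1}['b']`, which raises KeyError; it propagates to the caller.
3. `return 40` is not reached.
4. `except KeyError` in parse matches → returns 83.
5. result = 83.
Result: 83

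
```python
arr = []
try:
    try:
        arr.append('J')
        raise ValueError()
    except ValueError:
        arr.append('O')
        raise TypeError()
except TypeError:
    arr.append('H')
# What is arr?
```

Step-by-step execution trace:
1. Inner try: `arr.append('J')` → arr = ['J'].
2. `raise ValueError()` raises ValueError.
3. Inner `except ValueError` matches → `arr.append('O')` → arr = ['J', 'O'].
4. `raise TypeError()` raises TypeError; propagates to outer try.
5. Outer `except TypeError` matches → `arr.append('H')` → arr = ['J', 'O', 'H'].
Result: ['J', 'O', 'H']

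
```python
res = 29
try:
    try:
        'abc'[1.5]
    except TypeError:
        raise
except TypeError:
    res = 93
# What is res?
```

Step-by-step execution trace:
1. Inner try: `'abc'[1.5]` raises TypeError.
2. Inner `except TypeError` matches; bare `raise` re-raises the same TypeError.
3. Outer `except TypeError` matches → res = 93.
Result: 93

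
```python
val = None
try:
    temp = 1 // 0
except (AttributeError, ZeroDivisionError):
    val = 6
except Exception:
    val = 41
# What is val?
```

Step-by-step execution trace:
1. `temp = 1 // 0` raises ZeroDivisionError.
2. `except (AttributeError, ZeroDivisionError)` matches (ZeroDivisionError is in the tuple) → val = 6.
3. `except Exception` is not reached.
Result: 6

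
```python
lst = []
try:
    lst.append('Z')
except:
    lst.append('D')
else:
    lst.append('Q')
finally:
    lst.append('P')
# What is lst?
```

Step-by-step execution trace:
1. try: `lst.append('Z')` → lst = ['Z']. No exception raised.
2. `except` is skipped.
3. `else` runs: `lst.append('Q')` → lst = ['Z', 'Q'].
4. `finally` always runs: `lst.append('P')` → lst = ['Z', 'Q', 'P'].
Result: ['Z', 'Q', 'P']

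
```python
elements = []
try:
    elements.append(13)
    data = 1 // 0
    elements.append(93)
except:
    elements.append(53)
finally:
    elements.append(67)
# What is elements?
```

Step-by-step execution trace:
1. try: `elements.append(13)` → elements = [13].
2. `data = 1 // 0` raises ZeroDivisionError; `elements.append(93)` is not reached.
3. bare `except` matches → `elements.append(53)` → elements = [13, 53].
4. finally always runs: `elements.append(67)` → elements = [13, 53, 67].
Result: [13, 53, 67]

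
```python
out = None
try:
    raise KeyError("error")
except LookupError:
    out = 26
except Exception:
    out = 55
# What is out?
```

Step-by-step execution trace:
1. `raise KeyError(...)` raises KeyError.
2. `except LookupError` matches (KeyError is a subclass of LookupError) → out = 26.
3. `except Exception` is not reached.
Result: 26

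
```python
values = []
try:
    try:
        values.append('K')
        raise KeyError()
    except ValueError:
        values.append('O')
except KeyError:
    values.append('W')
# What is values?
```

Step-by-step execution trace:
1. Inner try: `values.append('K')` → values = ['K'].
2. `raise KeyError()` raises KeyError.
3. Inner `except ValueError` does not match KeyError; exception propagates to outer try.
4. Outer `except KeyError` matches → `values.append('W')` → values = ['K', 'W'].
Result: ['K', 'W']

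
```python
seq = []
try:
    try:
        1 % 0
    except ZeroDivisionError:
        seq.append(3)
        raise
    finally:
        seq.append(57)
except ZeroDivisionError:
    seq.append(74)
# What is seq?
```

Step-by-step execution trace:
1. Inner try: `1 % 0` raises ZeroDivisionError.
2. Inner `except ZeroDivisionError` matches → `seq.append(3)` → seq = [3].
3. bare `raise` re-raises ZeroDivisionError.
4. Inner `finally` runs during unwinding: `seq.append(57)` → seq = [3, 57].
5. Outer `except ZeroDivisionError` matches → `seq.append(74)` → seq = [3, 57, 74].
Result: [3, 57, 74]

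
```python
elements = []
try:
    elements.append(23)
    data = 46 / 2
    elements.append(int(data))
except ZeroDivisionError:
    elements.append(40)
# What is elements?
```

Step-by-step execution trace:
1. try: `elements.append(23)` → elements = [23].
2. `data = 46 / 2` → data = 23.0. No exception raised.
3. `elements.append(int(data))` → elements = [23, 23].
4. `except ZeroDivisionError` is skipped (no exception was raised).
Result: [23, 23]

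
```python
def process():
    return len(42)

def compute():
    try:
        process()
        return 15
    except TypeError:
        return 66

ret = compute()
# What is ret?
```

Step-by-step execution trace:
1. `compute()` calls `process()`.
2. `process()` evaluates `len(42)`, which raises TypeError; it propagates to the caller.
3. `return 15` is not reached.
4. `except TypeError` in compute matches → returns 66.
5. ret = 66.
Result: 66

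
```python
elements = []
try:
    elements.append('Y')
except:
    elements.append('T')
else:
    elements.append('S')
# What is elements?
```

Step-by-step execution trace:
1. try: `elements.append('Y')` → elements = ['Y']. No exception raised.
2. `except` is skipped.
3. `else` runs (try completed without exception): `elements.append('S')` → elements = ['Y', 'S'].
Result: ['Y', 'S']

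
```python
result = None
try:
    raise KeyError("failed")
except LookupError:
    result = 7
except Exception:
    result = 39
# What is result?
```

Step-by-step execution trace:
1. `raise KeyError(...)` raises KeyError.
2. `except LookupError` matches (KeyError is a subclass of LookupError) → result = 7.
3. `except Exception` is not reached.
Result: 7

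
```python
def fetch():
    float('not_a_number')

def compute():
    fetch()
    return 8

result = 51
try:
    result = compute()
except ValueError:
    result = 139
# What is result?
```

Step-by-step execution trace:
1. result starts at 51.
2. try: `compute()` calls `fetch()`.
3. `fetch()` evaluates `float('not_a_number')`, which raises ValueError; it propagates through compute (uncaught).
4. `return 8` in compute is not reached; the assignment to result does not complete.
5. `except ValueError` matches → result = 139.
Result: 139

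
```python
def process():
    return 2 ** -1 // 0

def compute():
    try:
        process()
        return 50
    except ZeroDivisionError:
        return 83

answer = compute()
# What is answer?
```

Step-by-step execution trace:
1. `compute()` calls `process()`.
2. `process()` evaluates `2 ** -1 // 0`, which raises ZeroDivisionError; it propagates to the caller.
3. `return 50` is not reached.
4. `except ZeroDivisionError` in compute matches → returns 83.
5. answer = 83.
Result: 83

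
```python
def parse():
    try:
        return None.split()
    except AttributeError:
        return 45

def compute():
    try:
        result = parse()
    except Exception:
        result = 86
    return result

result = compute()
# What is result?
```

Step-by-step execution trace:
1. `compute()` calls `parse()`.
2. In parse: `None.split()` raises AttributeError; `except AttributeError` catches it → returns 45.
3. In compute: `result = parse()` → result = 45. No exception reaches compute.
4. `except Exception` is skipped; compute returns 45.
5. result = 45.
Result: 45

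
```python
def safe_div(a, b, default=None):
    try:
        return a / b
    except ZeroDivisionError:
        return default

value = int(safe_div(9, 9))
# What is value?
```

Step-by-step execution trace:
1. `safe_div(9, 9)` enters try: `return 9 / 9` → returns 1.0. No exception raised.
2. `except ZeroDivisionError` is skipped.
3. `int(1.0)` → 1 → value = 1.
Result: 1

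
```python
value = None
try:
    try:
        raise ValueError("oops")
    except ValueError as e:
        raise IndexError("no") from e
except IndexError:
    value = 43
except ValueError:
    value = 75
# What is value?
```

Step-by-step execution trace:
1. Inner try raises ValueError; inner `except ValueError as e` catches it.
2. `raise IndexError(...) from e` raises IndexError (ValueError is attached as __cause__, but only IndexError is active).
3. Outer `except IndexError` matches → value = 43.
4. `except ValueError` is not reached.
Result: 43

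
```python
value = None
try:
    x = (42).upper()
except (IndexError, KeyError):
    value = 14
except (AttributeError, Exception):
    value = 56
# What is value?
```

Step-by-step execution trace:
1. `x = (42).upper()` raises AttributeError.
2. `except (IndexError, KeyError)` does not match AttributeError; skipped.
3. `except (AttributeError, Exception)` matches (AttributeError is in the tuple) → value = 56.
Result: 56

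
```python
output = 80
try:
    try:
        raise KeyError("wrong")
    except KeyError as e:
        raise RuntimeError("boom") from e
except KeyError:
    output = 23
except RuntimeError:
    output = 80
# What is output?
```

Step-by-step execution trace:
1. Inner try raises KeyError; inner `except KeyError as e` catches it.
2. `raise RuntimeError(...) from e` raises RuntimeError (KeyError is attached as __cause__, but only RuntimeError is active).
3. Outer `except KeyError` does not match RuntimeError; skipped.
4. Outer `except RuntimeError` matches → output = 80.
Result: 80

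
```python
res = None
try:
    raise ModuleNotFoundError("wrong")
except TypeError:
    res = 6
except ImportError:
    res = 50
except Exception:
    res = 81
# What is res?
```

Step-by-step execution trace:
1. `raise ModuleNotFoundError(...)` raises ModuleNotFoundError.
2. `except TypeError` does not match (ModuleNotFoundError is not a subclass of TypeError); skipped.
3. `except ImportError` matches (ModuleNotFoundError is a subclass of ImportError) → res = 50.
4. `except Exception` is not reached.
Result: 50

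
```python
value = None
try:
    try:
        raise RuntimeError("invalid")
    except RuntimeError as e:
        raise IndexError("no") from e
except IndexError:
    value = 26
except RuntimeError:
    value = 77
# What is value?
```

Step-by-step execution trace:
1. Inner try raises RuntimeError; inner `except RuntimeError as e` catches it.
2. `raise IndexError(...) from e` raises IndexError (RuntimeError is attached as __cause__, but only IndexError is active).
3. Outer `except IndexError` matches → value = 26.
4. `except RuntimeError` is not reached.
Result: 26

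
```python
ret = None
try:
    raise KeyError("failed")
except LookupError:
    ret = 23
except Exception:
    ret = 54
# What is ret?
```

Step-by-step execution trace:
1. `raise KeyError(...)` raises KeyError.
2. `except LookupError` matches (KeyError is a subclass of LookupError) → ret = 23.
3. `except Exception` is not reached.
Result: 23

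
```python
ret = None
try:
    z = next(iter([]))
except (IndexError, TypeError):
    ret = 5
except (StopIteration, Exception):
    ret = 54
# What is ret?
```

Step-by-step execution trace:
1. `z = next(iter([]))` raises StopIteration.
2. `except (IndexError, TypeError)` does not match StopIteration; skipped.
3. `except (StopIteration, Exception)` matches (StopIteration is in the tuple) → ret = 54.
Result: 54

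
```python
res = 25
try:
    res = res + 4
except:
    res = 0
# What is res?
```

Step-by-step execution trace:
1. res starts at 25.
2. try: `res = res + 4` → res = 29. No exception raised.
3. `except` is skipped.
Result: 29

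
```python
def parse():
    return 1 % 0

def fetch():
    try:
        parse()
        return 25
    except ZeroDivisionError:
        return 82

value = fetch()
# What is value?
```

Step-by-step execution trace:
1. `fetch()` calls `parse()`.
2. `parse()` evaluates `1 % 0`, which raises ZeroDivisionError; it propagates to the caller.
3. `return 25` is not reached.
4. `except ZeroDivisionError` in fetch matches → returns 82.
5. value = 82.
Result: 82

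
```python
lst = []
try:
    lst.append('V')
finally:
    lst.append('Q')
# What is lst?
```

Step-by-step execution trace:
1. try: `lst.append('V')` → lst = ['V'].
2. The try body completes without raising.
3. finally always runs: `lst.append('Q')` → lst = ['V', 'Q'].
Result: ['V', 'Q']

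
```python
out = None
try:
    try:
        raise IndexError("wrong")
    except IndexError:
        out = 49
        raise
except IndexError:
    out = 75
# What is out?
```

Step-by-step execution trace:
1. Inner try: `raise IndexError("wrong")` raises IndexError.
2. Inner `except IndexError` matches → out = 49.
3. bare `raise` re-raises the same IndexError.
4. Outer `except IndexError` matches → out = 75.
Result: 75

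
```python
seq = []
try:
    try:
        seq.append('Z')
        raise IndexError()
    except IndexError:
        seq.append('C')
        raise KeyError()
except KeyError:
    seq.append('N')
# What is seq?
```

Step-by-step execution trace:
1. Inner try: `seq.append('Z')` → seq = ['Z'].
2. `raise IndexError()` raises IndexError.
3. Inner `except IndexError` matches → `seq.append('C')` → seq = ['Z', 'C'].
4. `raise KeyError()` raises KeyError; propagates to outer try.
5. Outer `except KeyError` matches → `seq.append('N')` → seq = ['Z', 'C', 'N'].
Result: ['Z', 'C', 'N']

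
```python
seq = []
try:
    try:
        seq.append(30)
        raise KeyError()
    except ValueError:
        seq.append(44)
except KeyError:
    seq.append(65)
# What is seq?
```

Step-by-step execution trace:
1. Inner try: `seq.append(30)` → seq = [30].
2. `raise KeyError()` raises KeyError.
3. Inner `except ValueError` does not match KeyError; exception propagates to outer try.
4. Outer `except KeyError` matches → `seq.append(65)` → seq = [30, 65].
Result: [30, 65]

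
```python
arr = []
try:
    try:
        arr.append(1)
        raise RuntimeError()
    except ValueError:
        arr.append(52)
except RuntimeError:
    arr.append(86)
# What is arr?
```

Step-by-step execution trace:
1. Inner try: `arr.append(1)` → arr = [1].
2. `raise RuntimeError()` raises RuntimeError.
3. Inner `except ValueError` does not match RuntimeError; exception propagates to outer try.
4. Outer `except RuntimeError` matches → `arr.append(86)` → arr = [1, 86].
Result: [1, 86]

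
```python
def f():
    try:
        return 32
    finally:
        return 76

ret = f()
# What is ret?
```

Step-by-step execution trace:
1. `f()` enters try: `return 32` sets pending return value 32.
2. Before returning, `finally: return 76` runs and overrides the pending return.
3. f() returns 76 → ret = 76.
Result: 76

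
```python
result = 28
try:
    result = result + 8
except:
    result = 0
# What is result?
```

Step-by-step execution trace:
1. result starts at 28.
2. try: `result = result + 8` → result = 36. No exception raised.
3. `except` is skipped.
Result: 36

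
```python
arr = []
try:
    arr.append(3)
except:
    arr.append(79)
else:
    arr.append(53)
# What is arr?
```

Step-by-step execution trace:
1. try: `arr.append(3)` → arr = [3]. No exception raised.
2. `except` is skipped.
3. `else` runs (try completed without exception): `arr.append(53)` → arr = [3, 53].
Result: [3, 53]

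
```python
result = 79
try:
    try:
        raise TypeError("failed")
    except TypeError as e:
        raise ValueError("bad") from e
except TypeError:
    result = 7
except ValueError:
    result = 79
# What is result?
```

Step-by-step execution trace:
1. Inner try raises TypeError; inner `except TypeError as e` catches it.
2. `raise ValueError(...) from e` raises ValueError (TypeError is attached as __cause__, but only ValueError is active).
3. Outer `except TypeError` does not match ValueError; skipped.
4. Outer `except ValueError` matches → result = 79.
Result: 79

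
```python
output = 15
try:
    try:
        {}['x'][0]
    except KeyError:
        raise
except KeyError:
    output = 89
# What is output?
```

Step-by-step execution trace:
1. Inner try: `{}['x'][0]` raises KeyError.
2. Inner `except KeyError` matches; bare `raise` re-raises the same KeyError.
3. Outer `except KeyError` matches → output = 89.
Result: 89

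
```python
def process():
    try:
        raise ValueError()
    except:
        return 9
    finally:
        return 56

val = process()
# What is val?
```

Step-by-step execution trace:
1. `process()` enters try: `raise ValueError()` raises ValueError.
2. bare `except` matches → `return 9` sets pending return value 9.
3. Before returning, `finally: return 56` runs and overrides the pending return.
4. process() returns 56 → val = 56.
Result: 56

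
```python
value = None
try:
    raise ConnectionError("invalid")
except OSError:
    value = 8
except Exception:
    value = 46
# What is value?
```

Step-by-step execution trace:
1. `raise ConnectionError(...)` raises ConnectionError.
2. `except OSError` matches (ConnectionError is a subclass of OSError) → value = 8.
3. `except Exception` is not reached.
Result: 8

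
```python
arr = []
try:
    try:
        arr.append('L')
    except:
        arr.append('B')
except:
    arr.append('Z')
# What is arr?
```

Step-by-step execution trace:
1. Inner try: `arr.append('L')` → arr = ['L']. No exception raised.
2. Inner `except` is skipped.
3. Inner try completes normally; outer `except` is skipped.
Result: ['L']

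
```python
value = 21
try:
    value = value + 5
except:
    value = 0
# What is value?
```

Step-by-step execution trace:
1. value starts at 21.
2. try: `value = value + 5` → value = 26. No exception raised.
3. `except` is skipped.
Result: 26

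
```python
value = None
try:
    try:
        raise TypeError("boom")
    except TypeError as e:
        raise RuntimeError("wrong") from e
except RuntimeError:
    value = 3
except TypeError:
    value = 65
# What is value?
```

Step-by-step execution trace:
1. Inner try raises TypeError; inner `except TypeError as e` catches it.
2. `raise RuntimeError(...) from e` raises RuntimeError (TypeError is attached as __cause__, but only RuntimeError is active).
3. Outer `except RuntimeError` matches → value = 3.
4. `except TypeError` is not reached.
Result: 3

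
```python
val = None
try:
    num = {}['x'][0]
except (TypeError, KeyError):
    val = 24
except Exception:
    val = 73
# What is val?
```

Step-by-step execution trace:
1. `num = {}['x'][0]` raises KeyError.
2. `except (TypeError, KeyError)` matches (KeyError is in the tuple) → val = 24.
3. `except Exception` is not reached.
Result: 24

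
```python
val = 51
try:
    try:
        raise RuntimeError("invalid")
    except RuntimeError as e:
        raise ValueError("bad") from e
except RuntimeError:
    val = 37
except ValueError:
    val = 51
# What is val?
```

Step-by-step execution trace:
1. Inner try raises RuntimeError; inner `except RuntimeError as e` catches it.
2. `raise ValueError(...) from e` raises ValueError (RuntimeError is attached as __cause__, but only ValueError is active).
3. Outer `except RuntimeError` does not match ValueError; skipped.
4. Outer `except ValueError` matches → val = 51.
Result: 51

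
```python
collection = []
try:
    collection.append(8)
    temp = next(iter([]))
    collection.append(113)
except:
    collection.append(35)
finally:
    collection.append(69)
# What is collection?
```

Step-by-step execution trace:
1. try: `collection.append(8)` → collection = [8].
2. `temp = next(iter([]))` raises StopIteration; `collection.append(113)` is not reached.
3. bare `except` matches → `collection.append(35)` → collection = [8, 35].
4. finally always runs: `collection.append(69)` → collection = [8, 35, 69].
Result: [8, 35, 69]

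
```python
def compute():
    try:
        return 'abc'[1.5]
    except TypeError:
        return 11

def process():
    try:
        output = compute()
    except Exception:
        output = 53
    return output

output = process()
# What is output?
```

Step-by-step execution trace:
1. `process()` calls `compute()`.
2. In compute: `'abc'[1.5]` raises TypeError; `except TypeError` catches it → returns 11.
3. In process: `output = compute()` → output = 11. No exception reaches process.
4. `except Exception` is skipped; process returns 11.
5. output = 11.
Result: 11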